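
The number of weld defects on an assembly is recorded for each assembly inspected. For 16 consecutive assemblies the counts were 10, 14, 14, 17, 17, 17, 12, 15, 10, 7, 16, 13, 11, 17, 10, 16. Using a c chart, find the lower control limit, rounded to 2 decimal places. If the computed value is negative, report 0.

2.48

c̄ = (10 + 14 + 14 + 17 + 17 + 17 + 12 + 15 + 10 + 7 + 16 + 13 + 11 + 17 + 10 + 16) / 16 = 216 / 16 = 13.5000
LCL = c̄ − 3√c̄ = 13.5000 − 3 × 3.6742 = 2.4773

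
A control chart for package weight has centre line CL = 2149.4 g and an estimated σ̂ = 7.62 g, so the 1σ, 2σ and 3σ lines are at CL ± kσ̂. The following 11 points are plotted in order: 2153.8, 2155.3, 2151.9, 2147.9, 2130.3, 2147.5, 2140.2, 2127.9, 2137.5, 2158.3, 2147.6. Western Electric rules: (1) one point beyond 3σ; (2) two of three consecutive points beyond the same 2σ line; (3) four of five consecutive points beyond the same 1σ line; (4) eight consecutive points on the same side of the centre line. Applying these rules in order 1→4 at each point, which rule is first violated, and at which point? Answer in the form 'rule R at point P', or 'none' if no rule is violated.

Zone of each point (C = within 1σ̂, B = 1σ̂–2σ̂, A = 2σ̂–3σ̂, * = beyond 3σ̂; sign = side of CL): 1:+C, 2:+C, 3:+C, 4:-C, 5:-A, 6:-C, 7:-B, 8:-A, 9:-B, 10:+B, 11:-C
Rule 3 (four of five consecutive points beyond the same 1σ limit) is satisfied at point 9.

rule 3 at point 9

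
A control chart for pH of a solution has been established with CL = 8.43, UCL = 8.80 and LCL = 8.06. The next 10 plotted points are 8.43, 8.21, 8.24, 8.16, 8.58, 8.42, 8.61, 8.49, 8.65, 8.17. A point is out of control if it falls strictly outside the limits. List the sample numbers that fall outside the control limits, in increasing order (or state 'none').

All 10 points lie within [8.06, 8.80].

none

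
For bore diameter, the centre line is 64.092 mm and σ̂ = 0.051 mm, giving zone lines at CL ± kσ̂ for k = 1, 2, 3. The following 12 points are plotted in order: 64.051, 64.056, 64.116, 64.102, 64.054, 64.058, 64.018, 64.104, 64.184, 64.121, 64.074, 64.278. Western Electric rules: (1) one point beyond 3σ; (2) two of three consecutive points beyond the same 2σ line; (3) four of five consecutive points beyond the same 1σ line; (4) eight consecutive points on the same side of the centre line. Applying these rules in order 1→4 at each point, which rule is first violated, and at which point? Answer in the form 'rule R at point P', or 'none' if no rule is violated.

Zone of each point (C = within 1σ̂, B = 1σ̂–2σ̂, A = 2σ̂–3σ̂, * = beyond 3σ̂; sign = side of CL): 1:-C, 2:-C, 3:+C, 4:+C, 5:-C, 6:-C, 7:-B, 8:+C, 9:+B, 10:+C, 11:-C, 12:+*
Rule 1 (one point beyond the 3σ limits) is satisfied at point 12.

rule 1 at point 12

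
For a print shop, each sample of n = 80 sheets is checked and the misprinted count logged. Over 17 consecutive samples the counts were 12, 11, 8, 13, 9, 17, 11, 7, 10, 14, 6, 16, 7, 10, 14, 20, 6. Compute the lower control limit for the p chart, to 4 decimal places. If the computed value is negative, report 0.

p̄ = Σdᵢ / (k·n) = 191 / (17 × 80) = 0.14044
LCL = p̄ − 3·√(p̄(1−p̄)/n) = 0.14044 − 3 × 0.03885 = 0.02390

0.0239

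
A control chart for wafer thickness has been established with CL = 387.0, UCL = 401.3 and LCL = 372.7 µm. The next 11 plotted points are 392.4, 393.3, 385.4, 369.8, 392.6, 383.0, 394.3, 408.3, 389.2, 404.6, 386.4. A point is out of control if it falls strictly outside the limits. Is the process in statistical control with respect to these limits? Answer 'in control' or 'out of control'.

out of control

Compare each point to [372.7, 401.3]: sample 4 = 369.8 < LCL; sample 8 = 408.3 > UCL; sample 10 = 404.6 > UCL.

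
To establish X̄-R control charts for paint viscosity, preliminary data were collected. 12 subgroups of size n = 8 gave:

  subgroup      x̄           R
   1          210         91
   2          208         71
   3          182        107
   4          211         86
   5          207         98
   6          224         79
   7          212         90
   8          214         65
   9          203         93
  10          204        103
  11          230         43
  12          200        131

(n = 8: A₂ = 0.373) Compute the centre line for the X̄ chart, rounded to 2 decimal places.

208.75

X̄̄ = (210 + 208 + 182 + 211 + 207 + 224 + 212 + 214 + 203 + 204 + 230 + 200) / 12 = 2505.0000 / 12 = 208.7500
CL = X̄̄ = 208.7500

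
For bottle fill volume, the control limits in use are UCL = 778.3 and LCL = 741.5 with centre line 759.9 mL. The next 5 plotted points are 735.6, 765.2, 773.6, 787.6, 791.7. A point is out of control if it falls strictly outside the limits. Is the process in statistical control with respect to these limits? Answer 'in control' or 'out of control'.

out of control

Compare each point to [741.5, 778.3]: sample 1 = 735.6 < LCL; sample 4 = 787.6 > UCL; sample 5 = 791.7 > UCL.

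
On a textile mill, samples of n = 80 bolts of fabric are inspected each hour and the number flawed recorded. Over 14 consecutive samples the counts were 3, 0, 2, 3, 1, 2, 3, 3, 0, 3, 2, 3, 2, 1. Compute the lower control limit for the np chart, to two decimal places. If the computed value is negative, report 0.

p̄ = Σdᵢ / (k·n) = 28 / (14 × 80) = 0.02500
LCL = np̄ − 3·√(np̄(1−p̄)) = 2.0000 − 3 × 1.3964 = -2.1893 → 0 (negative, so LCL = 0)

0.00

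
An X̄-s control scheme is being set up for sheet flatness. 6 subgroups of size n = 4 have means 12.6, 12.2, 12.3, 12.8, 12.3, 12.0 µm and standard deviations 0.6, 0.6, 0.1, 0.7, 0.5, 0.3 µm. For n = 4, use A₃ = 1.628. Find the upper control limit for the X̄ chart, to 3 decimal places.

13.126

X̄̄ = (12.6 + 12.2 + 12.3 + 12.8 + 12.3 + 12.0) / 6 = 12.3667
s̄ = (0.6 + 0.6 + 0.1 + 0.7 + 0.5 + 0.3) / 6 = 0.4667
UCL = X̄̄ + A₃·s̄ = 12.3667 + 1.628 × 0.4667 = 13.1264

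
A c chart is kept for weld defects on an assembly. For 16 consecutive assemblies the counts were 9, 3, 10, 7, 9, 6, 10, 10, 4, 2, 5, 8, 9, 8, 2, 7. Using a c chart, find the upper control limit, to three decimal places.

14.643

c̄ = (9 + 3 + 10 + 7 + 9 + 6 + 10 + 10 + 4 + 2 + 5 + 8 + 9 + 8 + 2 + 7) / 16 = 109 / 16 = 6.8125
UCL = c̄ + 3√c̄ = 6.8125 + 3 × √6.8125 = 6.8125 + 3 × 2.6101 = 14.6427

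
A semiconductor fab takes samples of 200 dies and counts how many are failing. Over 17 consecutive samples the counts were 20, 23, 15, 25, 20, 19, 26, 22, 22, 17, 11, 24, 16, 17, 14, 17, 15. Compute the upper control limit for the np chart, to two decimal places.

p̄ = Σdᵢ / (k·n) = 323 / (17 × 200) = 0.09500
UCL = np̄ + 3·√(np̄(1−p̄)) = 19.0000 + 3 × √(19.0000×0.90500) = 19.0000 + 3 × 4.1467 = 31.4401

31.44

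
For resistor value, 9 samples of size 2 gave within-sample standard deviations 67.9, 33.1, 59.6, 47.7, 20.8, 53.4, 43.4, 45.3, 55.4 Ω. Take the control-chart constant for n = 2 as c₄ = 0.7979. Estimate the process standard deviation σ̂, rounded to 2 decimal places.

59.41

s̄ = (67.9 + 33.1 + 59.6 + 47.7 + 20.8 + 53.4 + 43.4 + 45.3 + 55.4) / 9 = 47.4000
σ̂ = s̄ / c₄ = 47.4000 / 0.7979 = 59.4059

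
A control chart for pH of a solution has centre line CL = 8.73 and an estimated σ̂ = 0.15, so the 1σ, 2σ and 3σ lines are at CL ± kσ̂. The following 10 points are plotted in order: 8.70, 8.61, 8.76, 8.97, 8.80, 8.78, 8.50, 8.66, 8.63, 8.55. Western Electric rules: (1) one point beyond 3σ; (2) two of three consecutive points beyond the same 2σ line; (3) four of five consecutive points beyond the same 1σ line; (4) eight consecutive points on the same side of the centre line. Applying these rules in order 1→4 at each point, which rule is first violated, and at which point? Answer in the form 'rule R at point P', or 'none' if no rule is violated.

none

Zone of each point (C = within 1σ̂, B = 1σ̂–2σ̂, A = 2σ̂–3σ̂, * = beyond 3σ̂; sign = side of CL): 1:-C, 2:-C, 3:+C, 4:+B, 5:+C, 6:+C, 7:-B, 8:-C, 9:-C, 10:-B
No rule fires across all 10 points.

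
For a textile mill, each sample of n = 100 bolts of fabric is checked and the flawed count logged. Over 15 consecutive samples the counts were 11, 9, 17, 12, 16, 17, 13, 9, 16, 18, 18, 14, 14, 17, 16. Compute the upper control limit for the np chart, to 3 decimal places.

25.020

p̄ = Σdᵢ / (k·n) = 217 / (15 × 100) = 0.14467
UCL = np̄ + 3·√(np̄(1−p̄)) = 14.4667 + 3 × √(14.4667×0.85533) = 14.4667 + 3 × 3.5176 = 25.0196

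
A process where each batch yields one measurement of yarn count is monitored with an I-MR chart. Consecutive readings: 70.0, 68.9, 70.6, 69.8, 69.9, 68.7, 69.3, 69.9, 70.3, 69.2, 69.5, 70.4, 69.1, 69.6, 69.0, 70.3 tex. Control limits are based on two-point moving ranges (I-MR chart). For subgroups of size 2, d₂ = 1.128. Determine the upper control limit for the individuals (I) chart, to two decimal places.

X̄ = (70.0 + 68.9 + 70.6 + 69.8 + 69.9 + 68.7 + 69.3 + 69.9 + 70.3 + 69.2 + 69.5 + 70.4 + 69.1 + 69.6 + 69.0 + 70.3) / 16 = 69.6562
Moving ranges: 1.1, 1.7, 0.8, 0.1, 1.2, 0.6, 0.6, 0.4, 1.1, 0.3, 0.9, 1.3, 0.5, 0.6, 1.3; M̄R̄ = 12.5000 / 15 = 0.8333
UCL = X̄ + 3·M̄R̄/d₂ = 69.6562 + 3 × 0.8333 / 1.128 = 71.8726

71.87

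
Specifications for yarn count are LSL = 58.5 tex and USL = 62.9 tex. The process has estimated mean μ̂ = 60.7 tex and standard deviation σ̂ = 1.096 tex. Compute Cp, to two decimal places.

Cp = (USL − LSL) / (6σ̂) = (62.9 − 58.5) / (6 × 1.096) = 4.4000 / 6.5760 = 0.6691

0.67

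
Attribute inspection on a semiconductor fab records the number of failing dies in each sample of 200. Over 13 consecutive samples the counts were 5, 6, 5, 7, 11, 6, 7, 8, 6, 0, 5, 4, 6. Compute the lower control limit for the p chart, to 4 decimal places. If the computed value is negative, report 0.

p̄ = Σdᵢ / (k·n) = 76 / (13 × 200) = 0.02923
LCL = p̄ − 3·√(p̄(1−p̄)/n) = 0.02923 − 3 × 0.01191 = -0.00650 → 0 (negative, so LCL = 0)

0.0000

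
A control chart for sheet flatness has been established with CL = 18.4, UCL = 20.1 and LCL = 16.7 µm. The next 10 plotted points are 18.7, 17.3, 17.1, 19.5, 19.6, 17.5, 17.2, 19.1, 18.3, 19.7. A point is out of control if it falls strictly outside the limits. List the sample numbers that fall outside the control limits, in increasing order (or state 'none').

All 10 points lie within [16.7, 20.1].

none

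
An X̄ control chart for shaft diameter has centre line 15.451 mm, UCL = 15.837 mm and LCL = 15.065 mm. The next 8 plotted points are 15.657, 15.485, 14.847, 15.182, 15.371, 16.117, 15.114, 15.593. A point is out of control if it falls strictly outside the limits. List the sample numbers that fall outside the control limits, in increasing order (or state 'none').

Compare each point to [15.065, 15.837]: sample 3 = 14.847 < LCL; sample 6 = 16.117 > UCL.

3, 6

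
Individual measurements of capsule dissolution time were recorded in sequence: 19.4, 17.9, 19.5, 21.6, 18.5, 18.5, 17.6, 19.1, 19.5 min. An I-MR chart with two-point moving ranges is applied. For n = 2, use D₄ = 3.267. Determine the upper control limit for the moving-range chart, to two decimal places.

Moving ranges: 1.5, 1.6, 2.1, 3.1, 0.0, 0.9, 1.5, 0.4; M̄R̄ = 11.1000 / 8 = 1.3875
UCL_MR = D₄·M̄R̄ = 3.267 × 1.3875 = 4.5330

4.53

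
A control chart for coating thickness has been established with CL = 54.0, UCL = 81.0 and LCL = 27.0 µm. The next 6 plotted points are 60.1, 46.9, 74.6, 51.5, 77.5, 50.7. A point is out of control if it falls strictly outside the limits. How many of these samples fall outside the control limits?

All 6 points lie within [27.0, 81.0].

0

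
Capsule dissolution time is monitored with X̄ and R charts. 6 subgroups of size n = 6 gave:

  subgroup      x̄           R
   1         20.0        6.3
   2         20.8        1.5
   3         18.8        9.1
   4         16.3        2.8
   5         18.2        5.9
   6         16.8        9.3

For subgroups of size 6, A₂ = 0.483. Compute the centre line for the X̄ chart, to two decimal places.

X̄̄ = (20.0 + 20.8 + 18.8 + 16.3 + 18.2 + 16.8) / 6 = 110.9000 / 6 = 18.4833
CL = X̄̄ = 18.4833

18.48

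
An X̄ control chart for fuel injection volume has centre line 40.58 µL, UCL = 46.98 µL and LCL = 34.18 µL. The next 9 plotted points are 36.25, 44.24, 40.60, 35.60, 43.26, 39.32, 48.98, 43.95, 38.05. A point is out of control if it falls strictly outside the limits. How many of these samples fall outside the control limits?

1

Compare each point to [34.18, 46.98]: sample 7 = 48.98 > UCL.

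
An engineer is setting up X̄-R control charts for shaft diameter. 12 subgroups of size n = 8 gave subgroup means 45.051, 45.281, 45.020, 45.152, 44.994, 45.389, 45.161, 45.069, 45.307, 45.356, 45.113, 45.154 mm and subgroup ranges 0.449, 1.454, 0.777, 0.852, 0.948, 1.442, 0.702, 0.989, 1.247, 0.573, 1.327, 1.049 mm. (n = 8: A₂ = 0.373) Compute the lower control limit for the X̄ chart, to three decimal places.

44.804

X̄̄ = (45.051 + 45.281 + 45.020 + 45.152 + 44.994 + 45.389 + 45.161 + 45.069 + 45.307 + 45.356 + 45.113 + 45.154) / 12 = 542.0470 / 12 = 45.1706
R̄ = (0.449 + 1.454 + 0.777 + 0.852 + 0.948 + 1.442 + 0.702 + 0.989 + 1.247 + 0.573 + 1.327 + 1.049) / 12 = 11.8090 / 12 = 0.9841
LCL = X̄̄ − A₂·R̄ = 45.1706 − 0.373 × 0.9841 = 44.8035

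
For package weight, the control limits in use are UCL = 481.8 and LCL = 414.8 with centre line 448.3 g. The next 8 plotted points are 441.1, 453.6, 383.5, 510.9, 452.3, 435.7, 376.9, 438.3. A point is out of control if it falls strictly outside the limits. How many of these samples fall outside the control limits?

3

Compare each point to [414.8, 481.8]: sample 3 = 383.5 < LCL; sample 4 = 510.9 > UCL; sample 7 = 376.9 < LCL.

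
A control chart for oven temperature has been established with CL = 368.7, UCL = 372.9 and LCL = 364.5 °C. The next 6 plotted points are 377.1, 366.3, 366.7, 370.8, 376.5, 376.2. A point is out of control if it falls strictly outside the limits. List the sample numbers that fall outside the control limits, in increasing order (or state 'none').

Compare each point to [364.5, 372.9]: sample 1 = 377.1 > UCL; sample 5 = 376.5 > UCL; sample 6 = 376.2 > UCL.

1, 5, 6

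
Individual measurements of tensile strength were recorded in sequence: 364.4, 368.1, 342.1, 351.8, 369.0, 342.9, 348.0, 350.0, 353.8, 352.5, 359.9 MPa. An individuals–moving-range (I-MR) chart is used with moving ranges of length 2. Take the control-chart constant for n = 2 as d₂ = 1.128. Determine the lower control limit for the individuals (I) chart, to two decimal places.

327.57

X̄ = (364.4 + 368.1 + 342.1 + 351.8 + 369.0 + 342.9 + 348.0 + 350.0 + 353.8 + 352.5 + 359.9) / 11 = 354.7727
Moving ranges: 3.7, 26.0, 9.7, 17.2, 26.1, 5.1, 2.0, 3.8, 1.3, 7.4; M̄R̄ = 102.3000 / 10 = 10.2300
LCL = X̄ − 3·M̄R̄/d₂ = 354.7727 − 3 × 10.2300 / 1.128 = 327.5653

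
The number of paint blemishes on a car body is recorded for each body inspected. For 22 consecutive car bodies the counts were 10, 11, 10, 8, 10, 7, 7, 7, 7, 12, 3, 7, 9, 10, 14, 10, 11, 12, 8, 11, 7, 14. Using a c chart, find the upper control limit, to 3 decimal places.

18.476

c̄ = (10 + 11 + 10 + 8 + 10 + 7 + 7 + 7 + 7 + 12 + 3 + 7 + 9 + 10 + 14 + 10 + 11 + 12 + 8 + 11 + 7 + 14) / 22 = 205 / 22 = 9.3182
UCL = c̄ + 3√c̄ = 9.3182 + 3 × √9.3182 = 9.3182 + 3 × 3.0526 = 18.4759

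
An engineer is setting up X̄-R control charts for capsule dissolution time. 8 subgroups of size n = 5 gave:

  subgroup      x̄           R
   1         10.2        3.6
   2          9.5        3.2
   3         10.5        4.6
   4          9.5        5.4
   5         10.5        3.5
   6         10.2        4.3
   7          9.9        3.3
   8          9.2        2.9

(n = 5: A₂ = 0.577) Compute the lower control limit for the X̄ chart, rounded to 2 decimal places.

7.72

X̄̄ = (10.2 + 9.5 + 10.5 + 9.5 + 10.5 + 10.2 + 9.9 + 9.2) / 8 = 79.5000 / 8 = 9.9375
R̄ = (3.6 + 3.2 + 4.6 + 5.4 + 3.5 + 4.3 + 3.3 + 2.9) / 8 = 30.8000 / 8 = 3.8500
LCL = X̄̄ − A₂·R̄ = 9.9375 − 0.577 × 3.8500 = 7.7161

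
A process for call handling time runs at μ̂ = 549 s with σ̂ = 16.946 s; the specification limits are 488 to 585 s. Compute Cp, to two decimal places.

Cp = (USL − LSL) / (6σ̂) = (585 − 488) / (6 × 16.946) = 97.0000 / 101.6760 = 0.9540

0.95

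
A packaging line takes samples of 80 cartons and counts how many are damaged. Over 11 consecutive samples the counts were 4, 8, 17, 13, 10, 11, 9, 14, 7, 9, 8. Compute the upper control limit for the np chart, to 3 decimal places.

p̄ = Σdᵢ / (k·n) = 110 / (11 × 80) = 0.12500
UCL = np̄ + 3·√(np̄(1−p̄)) = 10.0000 + 3 × √(10.0000×0.87500) = 10.0000 + 3 × 2.9580 = 18.8741

18.874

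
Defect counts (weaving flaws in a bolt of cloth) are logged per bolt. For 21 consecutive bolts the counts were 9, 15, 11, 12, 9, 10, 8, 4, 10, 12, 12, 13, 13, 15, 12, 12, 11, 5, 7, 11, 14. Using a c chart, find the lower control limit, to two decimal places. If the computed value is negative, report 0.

c̄ = (9 + 15 + 11 + 12 + 9 + 10 + 8 + 4 + 10 + 12 + 12 + 13 + 13 + 15 + 12 + 12 + 11 + 5 + 7 + 11 + 14) / 21 = 225 / 21 = 10.7143
LCL = c̄ − 3√c̄ = 10.7143 − 3 × 3.2733 = 0.8945

0.89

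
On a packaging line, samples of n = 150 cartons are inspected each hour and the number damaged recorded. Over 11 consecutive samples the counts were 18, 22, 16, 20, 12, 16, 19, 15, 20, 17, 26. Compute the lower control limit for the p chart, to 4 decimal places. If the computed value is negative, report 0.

p̄ = Σdᵢ / (k·n) = 201 / (11 × 150) = 0.12182
LCL = p̄ − 3·√(p̄(1−p̄)/n) = 0.12182 − 3 × 0.02671 = 0.04170

0.0417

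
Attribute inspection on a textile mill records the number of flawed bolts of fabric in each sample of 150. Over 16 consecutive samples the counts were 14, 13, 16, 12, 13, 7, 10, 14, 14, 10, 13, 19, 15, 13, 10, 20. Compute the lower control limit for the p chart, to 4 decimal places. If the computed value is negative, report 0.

0.0191

p̄ = Σdᵢ / (k·n) = 213 / (16 × 150) = 0.08875
LCL = p̄ − 3·√(p̄(1−p̄)/n) = 0.08875 − 3 × 0.02322 = 0.01909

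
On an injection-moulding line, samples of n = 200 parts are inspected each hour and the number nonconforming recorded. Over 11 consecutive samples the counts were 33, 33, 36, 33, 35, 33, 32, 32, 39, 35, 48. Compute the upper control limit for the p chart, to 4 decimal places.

p̄ = Σdᵢ / (k·n) = 389 / (11 × 200) = 0.17682
UCL = p̄ + 3·√(p̄(1−p̄)/n) = 0.17682 + 3 × √(0.17682×0.82318/200) = 0.17682 + 3 × 0.02698 = 0.25775

0.2577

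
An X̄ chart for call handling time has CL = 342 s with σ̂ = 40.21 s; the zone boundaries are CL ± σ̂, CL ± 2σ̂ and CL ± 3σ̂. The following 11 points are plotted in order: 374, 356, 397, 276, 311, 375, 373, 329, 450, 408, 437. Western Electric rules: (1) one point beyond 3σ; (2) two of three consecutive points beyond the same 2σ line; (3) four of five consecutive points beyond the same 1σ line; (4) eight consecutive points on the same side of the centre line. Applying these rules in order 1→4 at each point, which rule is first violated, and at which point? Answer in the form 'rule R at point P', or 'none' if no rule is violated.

rule 2 at point 11

Zone of each point (C = within 1σ̂, B = 1σ̂–2σ̂, A = 2σ̂–3σ̂, * = beyond 3σ̂; sign = side of CL): 1:+C, 2:+C, 3:+B, 4:-B, 5:-C, 6:+C, 7:+C, 8:-C, 9:+A, 10:+B, 11:+A
Rule 2 (two of three consecutive points beyond the same 2σ limit) is satisfied at point 11.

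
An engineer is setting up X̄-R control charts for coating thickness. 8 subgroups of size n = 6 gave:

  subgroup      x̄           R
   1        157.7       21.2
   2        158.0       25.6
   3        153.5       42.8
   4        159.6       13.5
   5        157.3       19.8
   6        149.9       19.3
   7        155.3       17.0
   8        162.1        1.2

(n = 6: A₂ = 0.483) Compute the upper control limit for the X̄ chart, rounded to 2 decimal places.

X̄̄ = (157.7 + 158.0 + 153.5 + 159.6 + 157.3 + 149.9 + 155.3 + 162.1) / 8 = 1253.4000 / 8 = 156.6750
R̄ = (21.2 + 25.6 + 42.8 + 13.5 + 19.8 + 19.3 + 17.0 + 1.2) / 8 = 160.4000 / 8 = 20.0500
UCL = X̄̄ + A₂·R̄ = 156.6750 + 0.483 × 20.0500 = 166.3591

166.36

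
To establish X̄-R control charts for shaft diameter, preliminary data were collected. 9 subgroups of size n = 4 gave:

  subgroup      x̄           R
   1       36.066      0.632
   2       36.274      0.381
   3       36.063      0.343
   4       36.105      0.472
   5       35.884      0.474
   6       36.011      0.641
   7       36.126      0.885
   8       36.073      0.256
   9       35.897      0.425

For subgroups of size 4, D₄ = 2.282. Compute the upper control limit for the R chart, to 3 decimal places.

R̄ = (0.632 + 0.381 + 0.343 + 0.472 + 0.474 + 0.641 + 0.885 + 0.256 + 0.425) / 9 = 4.5090 / 9 = 0.5010
UCL_R = D₄·R̄ = 2.282 × 0.5010 = 1.1433

1.143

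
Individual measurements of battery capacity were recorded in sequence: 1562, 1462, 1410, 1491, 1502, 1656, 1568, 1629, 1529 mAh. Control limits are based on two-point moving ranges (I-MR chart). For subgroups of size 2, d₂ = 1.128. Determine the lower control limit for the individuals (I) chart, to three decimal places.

X̄ = (1562 + 1462 + 1410 + 1491 + 1502 + 1656 + 1568 + 1629 + 1529) / 9 = 1534.3333
Moving ranges: 100, 52, 81, 11, 154, 88, 61, 100; M̄R̄ = 647.0000 / 8 = 80.8750
LCL = X̄ − 3·M̄R̄/d₂ = 1534.3333 − 3 × 80.8750 / 1.128 = 1319.2402

1319.240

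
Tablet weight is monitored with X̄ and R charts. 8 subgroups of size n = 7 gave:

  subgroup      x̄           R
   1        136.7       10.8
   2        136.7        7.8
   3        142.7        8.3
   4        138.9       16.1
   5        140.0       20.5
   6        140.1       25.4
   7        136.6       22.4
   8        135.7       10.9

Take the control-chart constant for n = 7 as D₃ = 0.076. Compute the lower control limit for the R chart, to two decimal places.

R̄ = (10.8 + 7.8 + 8.3 + 16.1 + 20.5 + 25.4 + 22.4 + 10.9) / 8 = 122.2000 / 8 = 15.2750
LCL_R = D₃·R̄ = 0.076 × 15.2750 = 1.1609

1.16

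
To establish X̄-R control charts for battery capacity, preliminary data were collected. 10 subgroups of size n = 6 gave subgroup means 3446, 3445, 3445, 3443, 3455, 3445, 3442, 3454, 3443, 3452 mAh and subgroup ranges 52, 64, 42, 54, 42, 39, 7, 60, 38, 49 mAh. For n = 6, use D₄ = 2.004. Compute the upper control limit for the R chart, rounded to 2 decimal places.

89.58

R̄ = (52 + 64 + 42 + 54 + 42 + 39 + 7 + 60 + 38 + 49) / 10 = 447.0000 / 10 = 44.7000
UCL_R = D₄·R̄ = 2.004 × 44.7000 = 89.5788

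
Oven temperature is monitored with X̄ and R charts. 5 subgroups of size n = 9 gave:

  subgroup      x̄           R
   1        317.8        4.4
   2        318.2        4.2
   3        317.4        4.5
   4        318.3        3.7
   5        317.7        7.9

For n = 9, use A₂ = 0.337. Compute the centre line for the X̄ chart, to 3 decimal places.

317.880

X̄̄ = (317.8 + 318.2 + 317.4 + 318.3 + 317.7) / 5 = 1589.4000 / 5 = 317.8800
CL = X̄̄ = 317.8800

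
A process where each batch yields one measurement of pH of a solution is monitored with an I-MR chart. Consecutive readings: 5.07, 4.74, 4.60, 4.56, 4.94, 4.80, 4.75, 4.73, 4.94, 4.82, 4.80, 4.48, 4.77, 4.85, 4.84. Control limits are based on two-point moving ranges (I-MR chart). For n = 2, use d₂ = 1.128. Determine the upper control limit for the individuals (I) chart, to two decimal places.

X̄ = (5.07 + 4.74 + 4.60 + 4.56 + 4.94 + 4.80 + 4.75 + 4.73 + 4.94 + 4.82 + 4.80 + 4.48 + 4.77 + 4.85 + 4.84) / 15 = 4.7793
Moving ranges: 0.33, 0.14, 0.04, 0.38, 0.14, 0.05, 0.02, 0.21, 0.12, 0.02, 0.32, 0.29, 0.08, 0.01; M̄R̄ = 2.1500 / 14 = 0.1536
UCL = X̄ + 3·M̄R̄/d₂ = 4.7793 + 3 × 0.1536 / 1.128 = 5.1878

5.19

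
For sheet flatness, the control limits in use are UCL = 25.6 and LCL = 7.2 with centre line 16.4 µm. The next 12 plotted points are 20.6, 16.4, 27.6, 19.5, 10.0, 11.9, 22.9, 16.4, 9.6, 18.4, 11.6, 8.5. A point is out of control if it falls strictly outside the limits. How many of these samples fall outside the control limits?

1

Compare each point to [7.2, 25.6]: sample 3 = 27.6 > UCL.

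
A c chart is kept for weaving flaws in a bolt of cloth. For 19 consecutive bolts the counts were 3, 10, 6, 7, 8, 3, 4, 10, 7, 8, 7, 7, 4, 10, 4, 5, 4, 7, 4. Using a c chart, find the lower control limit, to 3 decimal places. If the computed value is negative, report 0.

c̄ = (3 + 10 + 6 + 7 + 8 + 3 + 4 + 10 + 7 + 8 + 7 + 7 + 4 + 10 + 4 + 5 + 4 + 7 + 4) / 19 = 118 / 19 = 6.2105
LCL = c̄ − 3√c̄ = 6.2105 − 3 × 2.4921 = -1.2658 → 0 (cannot be negative)

0.000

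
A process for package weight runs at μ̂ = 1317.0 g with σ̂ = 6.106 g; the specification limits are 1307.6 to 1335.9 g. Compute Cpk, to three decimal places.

Cpu = (USL − μ̂) / (3σ̂) = (1335.9 − 1317.0) / (3 × 6.106) = 1.0318; Cpl = (μ̂ − LSL) / (3σ̂) = (1317.0 − 1307.6) / (3 × 6.106) = 0.5132; Cpk = min(Cpu, Cpl) = 0.5132

0.513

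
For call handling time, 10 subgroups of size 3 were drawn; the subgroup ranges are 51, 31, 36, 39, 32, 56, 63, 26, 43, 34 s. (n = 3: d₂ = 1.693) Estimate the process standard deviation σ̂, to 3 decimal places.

24.276

R̄ = (51 + 31 + 36 + 39 + 32 + 56 + 63 + 26 + 43 + 34) / 10 = 41.1000
σ̂ = R̄ / d₂ = 41.1000 / 1.693 = 24.2764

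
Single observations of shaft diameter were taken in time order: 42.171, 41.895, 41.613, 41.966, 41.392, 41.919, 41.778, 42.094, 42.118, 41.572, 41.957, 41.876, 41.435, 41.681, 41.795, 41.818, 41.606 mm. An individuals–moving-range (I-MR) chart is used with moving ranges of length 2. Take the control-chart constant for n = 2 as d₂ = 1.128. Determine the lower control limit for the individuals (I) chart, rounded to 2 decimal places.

X̄ = (42.171 + 41.895 + 41.613 + 41.966 + 41.392 + 41.919 + 41.778 + 42.094 + 42.118 + 41.572 + 41.957 + 41.876 + 41.435 + 41.681 + 41.795 + 41.818 + 41.606) / 17 = 41.8051
Moving ranges: 0.276, 0.282, 0.353, 0.574, 0.527, 0.141, 0.316, 0.024, 0.546, 0.385, 0.081, 0.441, 0.246, 0.114, 0.023, 0.212; M̄R̄ = 4.5410 / 16 = 0.2838
LCL = X̄ − 3·M̄R̄/d₂ = 41.8051 − 3 × 0.2838 / 1.128 = 41.0502

41.05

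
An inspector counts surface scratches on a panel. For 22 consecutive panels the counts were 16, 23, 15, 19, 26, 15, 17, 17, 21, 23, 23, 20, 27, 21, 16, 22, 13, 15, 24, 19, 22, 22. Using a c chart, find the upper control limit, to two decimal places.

c̄ = (16 + 23 + 15 + 19 + 26 + 15 + 17 + 17 + 21 + 23 + 23 + 20 + 27 + 21 + 16 + 22 + 13 + 15 + 24 + 19 + 22 + 22) / 22 = 436 / 22 = 19.8182
UCL = c̄ + 3√c̄ = 19.8182 + 3 × √19.8182 = 19.8182 + 3 × 4.4518 = 33.1735

33.17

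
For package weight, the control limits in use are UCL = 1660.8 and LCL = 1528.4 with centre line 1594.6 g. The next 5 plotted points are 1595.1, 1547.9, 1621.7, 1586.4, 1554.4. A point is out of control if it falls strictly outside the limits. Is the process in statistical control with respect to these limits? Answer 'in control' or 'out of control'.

in control

All 5 points lie within [1528.4, 1660.8].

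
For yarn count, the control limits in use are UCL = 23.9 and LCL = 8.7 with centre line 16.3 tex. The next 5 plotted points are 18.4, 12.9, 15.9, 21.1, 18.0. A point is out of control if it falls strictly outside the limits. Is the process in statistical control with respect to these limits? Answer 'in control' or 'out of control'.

All 5 points lie within [8.7, 23.9].

in control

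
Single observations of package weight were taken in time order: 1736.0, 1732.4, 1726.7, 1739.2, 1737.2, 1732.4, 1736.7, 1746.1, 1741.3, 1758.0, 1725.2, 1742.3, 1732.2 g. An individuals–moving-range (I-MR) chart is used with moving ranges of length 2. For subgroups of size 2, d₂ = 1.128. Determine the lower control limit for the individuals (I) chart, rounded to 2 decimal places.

1709.92

X̄ = (1736.0 + 1732.4 + 1726.7 + 1739.2 + 1737.2 + 1732.4 + 1736.7 + 1746.1 + 1741.3 + 1758.0 + 1725.2 + 1742.3 + 1732.2) / 13 = 1737.3615
Moving ranges: 3.6, 5.7, 12.5, 2.0, 4.8, 4.3, 9.4, 4.8, 16.7, 32.8, 17.1, 10.1; M̄R̄ = 123.8000 / 12 = 10.3167
LCL = X̄ − 3·M̄R̄/d₂ = 1737.3615 − 3 × 10.3167 / 1.128 = 1709.9236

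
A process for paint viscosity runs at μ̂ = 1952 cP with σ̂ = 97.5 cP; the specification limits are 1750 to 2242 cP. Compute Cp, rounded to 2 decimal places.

Cp = (USL − LSL) / (6σ̂) = (2242 − 1750) / (6 × 97.5) = 492.0000 / 585.0000 = 0.8410

0.84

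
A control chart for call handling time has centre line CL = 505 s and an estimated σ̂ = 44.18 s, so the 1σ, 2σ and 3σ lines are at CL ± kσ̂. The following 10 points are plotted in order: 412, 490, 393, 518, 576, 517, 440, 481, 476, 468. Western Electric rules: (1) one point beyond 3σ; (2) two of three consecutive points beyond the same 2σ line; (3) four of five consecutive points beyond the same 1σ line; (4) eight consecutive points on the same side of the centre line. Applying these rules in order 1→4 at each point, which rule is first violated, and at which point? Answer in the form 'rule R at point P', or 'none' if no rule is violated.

Zone of each point (C = within 1σ̂, B = 1σ̂–2σ̂, A = 2σ̂–3σ̂, * = beyond 3σ̂; sign = side of CL): 1:-A, 2:-C, 3:-A, 4:+C, 5:+B, 6:+C, 7:-B, 8:-C, 9:-C, 10:-C
Rule 2 (two of three consecutive points beyond the same 2σ limit) is satisfied at point 3.

rule 2 at point 3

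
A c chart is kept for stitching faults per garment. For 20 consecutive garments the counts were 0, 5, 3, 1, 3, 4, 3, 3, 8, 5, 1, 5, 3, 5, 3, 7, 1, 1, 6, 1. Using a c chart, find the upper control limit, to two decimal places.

c̄ = (0 + 5 + 3 + 1 + 3 + 4 + 3 + 3 + 8 + 5 + 1 + 5 + 3 + 5 + 3 + 7 + 1 + 1 + 6 + 1) / 20 = 68 / 20 = 3.4000
UCL = c̄ + 3√c̄ = 3.4000 + 3 × √3.4000 = 3.4000 + 3 × 1.8439 = 8.9317

8.93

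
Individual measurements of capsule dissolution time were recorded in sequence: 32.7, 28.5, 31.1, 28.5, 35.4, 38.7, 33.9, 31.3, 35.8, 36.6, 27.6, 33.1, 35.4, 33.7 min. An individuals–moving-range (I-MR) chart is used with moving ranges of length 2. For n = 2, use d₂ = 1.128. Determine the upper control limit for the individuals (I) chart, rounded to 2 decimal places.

43.41

X̄ = (32.7 + 28.5 + 31.1 + 28.5 + 35.4 + 38.7 + 33.9 + 31.3 + 35.8 + 36.6 + 27.6 + 33.1 + 35.4 + 33.7) / 14 = 33.0214
Moving ranges: 4.2, 2.6, 2.6, 6.9, 3.3, 4.8, 2.6, 4.5, 0.8, 9.0, 5.5, 2.3, 1.7; M̄R̄ = 50.8000 / 13 = 3.9077
UCL = X̄ + 3·M̄R̄/d₂ = 33.0214 + 3 × 3.9077 / 1.128 = 43.4142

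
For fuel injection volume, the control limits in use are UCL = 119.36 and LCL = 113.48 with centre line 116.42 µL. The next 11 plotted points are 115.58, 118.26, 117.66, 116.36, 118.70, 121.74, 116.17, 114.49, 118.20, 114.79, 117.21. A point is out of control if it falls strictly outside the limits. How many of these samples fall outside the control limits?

Compare each point to [113.48, 119.36]: sample 6 = 121.74 > UCL.

1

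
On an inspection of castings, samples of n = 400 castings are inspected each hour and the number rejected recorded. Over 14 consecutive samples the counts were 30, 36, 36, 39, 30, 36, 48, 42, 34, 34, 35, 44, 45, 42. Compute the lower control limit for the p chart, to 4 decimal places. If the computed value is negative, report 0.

p̄ = Σdᵢ / (k·n) = 531 / (14 × 400) = 0.09482
LCL = p̄ − 3·√(p̄(1−p̄)/n) = 0.09482 − 3 × 0.01465 = 0.05088

0.0509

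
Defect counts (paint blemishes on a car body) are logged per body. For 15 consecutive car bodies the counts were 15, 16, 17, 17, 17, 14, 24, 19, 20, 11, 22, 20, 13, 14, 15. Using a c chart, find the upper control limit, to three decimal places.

29.278

c̄ = (15 + 16 + 17 + 17 + 17 + 14 + 24 + 19 + 20 + 11 + 22 + 20 + 13 + 14 + 15) / 15 = 254 / 15 = 16.9333
UCL = c̄ + 3√c̄ = 16.9333 + 3 × √16.9333 = 16.9333 + 3 × 4.1150 = 29.2784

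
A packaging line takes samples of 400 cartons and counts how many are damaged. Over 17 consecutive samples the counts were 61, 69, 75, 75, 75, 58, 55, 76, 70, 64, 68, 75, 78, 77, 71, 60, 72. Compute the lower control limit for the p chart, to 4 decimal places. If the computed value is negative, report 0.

p̄ = Σdᵢ / (k·n) = 1179 / (17 × 400) = 0.17338
LCL = p̄ − 3·√(p̄(1−p̄)/n) = 0.17338 − 3 × 0.01893 = 0.11660

0.1166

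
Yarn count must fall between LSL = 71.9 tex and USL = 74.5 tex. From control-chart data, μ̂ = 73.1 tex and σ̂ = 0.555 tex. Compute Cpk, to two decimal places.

0.72

Cpu = (USL − μ̂) / (3σ̂) = (74.5 − 73.1) / (3 × 0.555) = 0.8408; Cpl = (μ̂ − LSL) / (3σ̂) = (73.1 − 71.9) / (3 × 0.555) = 0.7207; Cpk = min(Cpu, Cpl) = 0.7207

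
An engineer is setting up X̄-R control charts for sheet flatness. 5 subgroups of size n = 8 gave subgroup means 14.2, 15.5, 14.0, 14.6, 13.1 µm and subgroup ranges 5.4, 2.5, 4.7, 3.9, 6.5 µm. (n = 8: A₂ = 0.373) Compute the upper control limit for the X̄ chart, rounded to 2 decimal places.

16.00

X̄̄ = (14.2 + 15.5 + 14.0 + 14.6 + 13.1) / 5 = 71.4000 / 5 = 14.2800
R̄ = (5.4 + 2.5 + 4.7 + 3.9 + 6.5) / 5 = 23.0000 / 5 = 4.6000
UCL = X̄̄ + A₂·R̄ = 14.2800 + 0.373 × 4.6000 = 15.9958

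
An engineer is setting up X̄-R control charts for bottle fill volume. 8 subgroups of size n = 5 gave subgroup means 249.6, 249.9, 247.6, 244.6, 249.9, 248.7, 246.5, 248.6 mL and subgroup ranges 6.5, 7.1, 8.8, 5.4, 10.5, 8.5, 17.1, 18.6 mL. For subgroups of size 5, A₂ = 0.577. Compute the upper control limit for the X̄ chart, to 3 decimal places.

X̄̄ = (249.6 + 249.9 + 247.6 + 244.6 + 249.9 + 248.7 + 246.5 + 248.6) / 8 = 1985.4000 / 8 = 248.1750
R̄ = (6.5 + 7.1 + 8.8 + 5.4 + 10.5 + 8.5 + 17.1 + 18.6) / 8 = 82.5000 / 8 = 10.3125
UCL = X̄̄ + A₂·R̄ = 248.1750 + 0.577 × 10.3125 = 254.1253

254.125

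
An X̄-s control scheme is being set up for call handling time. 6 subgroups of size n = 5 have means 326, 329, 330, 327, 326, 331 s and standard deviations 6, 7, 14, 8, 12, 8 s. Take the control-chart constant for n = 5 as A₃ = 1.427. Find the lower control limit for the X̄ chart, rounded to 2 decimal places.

315.09

X̄̄ = (326 + 329 + 330 + 327 + 326 + 331) / 6 = 328.1667
s̄ = (6 + 7 + 14 + 8 + 12 + 8) / 6 = 9.1667
LCL = X̄̄ − A₃·s̄ = 328.1667 − 1.427 × 9.1667 = 315.0858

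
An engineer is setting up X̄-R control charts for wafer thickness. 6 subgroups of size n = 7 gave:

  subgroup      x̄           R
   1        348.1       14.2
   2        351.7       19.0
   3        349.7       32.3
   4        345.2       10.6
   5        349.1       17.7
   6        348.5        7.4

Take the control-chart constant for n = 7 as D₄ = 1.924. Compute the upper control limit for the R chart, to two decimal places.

R̄ = (14.2 + 19.0 + 32.3 + 10.6 + 17.7 + 7.4) / 6 = 101.2000 / 6 = 16.8667
UCL_R = D₄·R̄ = 1.924 × 16.8667 = 32.4515

32.45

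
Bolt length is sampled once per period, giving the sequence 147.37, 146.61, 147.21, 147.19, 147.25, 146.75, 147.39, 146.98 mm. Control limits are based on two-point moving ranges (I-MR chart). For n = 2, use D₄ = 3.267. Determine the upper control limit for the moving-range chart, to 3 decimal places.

1.395

Moving ranges: 0.76, 0.60, 0.02, 0.06, 0.50, 0.64, 0.41; M̄R̄ = 2.9900 / 7 = 0.4271
UCL_MR = D₄·M̄R̄ = 3.267 × 0.4271 = 1.3955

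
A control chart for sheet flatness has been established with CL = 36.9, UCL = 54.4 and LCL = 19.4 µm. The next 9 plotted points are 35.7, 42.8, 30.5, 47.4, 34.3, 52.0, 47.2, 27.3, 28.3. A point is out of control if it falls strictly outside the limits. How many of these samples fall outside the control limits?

All 9 points lie within [19.4, 54.4].

0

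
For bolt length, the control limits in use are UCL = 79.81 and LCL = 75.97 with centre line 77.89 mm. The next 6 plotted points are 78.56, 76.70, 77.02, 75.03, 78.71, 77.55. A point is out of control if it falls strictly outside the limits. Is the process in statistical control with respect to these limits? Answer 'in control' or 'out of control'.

Compare each point to [75.97, 79.81]: sample 4 = 75.03 < LCL.

out of control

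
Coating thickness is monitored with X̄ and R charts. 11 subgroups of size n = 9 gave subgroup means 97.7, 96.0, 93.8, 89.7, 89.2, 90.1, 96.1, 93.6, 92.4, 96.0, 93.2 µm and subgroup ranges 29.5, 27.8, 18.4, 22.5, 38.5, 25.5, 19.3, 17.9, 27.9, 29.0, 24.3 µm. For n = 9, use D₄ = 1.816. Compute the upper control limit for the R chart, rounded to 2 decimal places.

R̄ = (29.5 + 27.8 + 18.4 + 22.5 + 38.5 + 25.5 + 19.3 + 17.9 + 27.9 + 29.0 + 24.3) / 11 = 280.6000 / 11 = 25.5091
UCL_R = D₄·R̄ = 1.816 × 25.5091 = 46.3245

46.32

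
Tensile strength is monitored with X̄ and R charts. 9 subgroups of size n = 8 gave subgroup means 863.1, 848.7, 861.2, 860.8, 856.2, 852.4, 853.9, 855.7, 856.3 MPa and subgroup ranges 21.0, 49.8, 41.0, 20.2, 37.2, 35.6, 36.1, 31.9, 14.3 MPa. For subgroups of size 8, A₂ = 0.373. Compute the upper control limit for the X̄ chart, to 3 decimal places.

868.376

X̄̄ = (863.1 + 848.7 + 861.2 + 860.8 + 856.2 + 852.4 + 853.9 + 855.7 + 856.3) / 9 = 7708.3000 / 9 = 856.4778
R̄ = (21.0 + 49.8 + 41.0 + 20.2 + 37.2 + 35.6 + 36.1 + 31.9 + 14.3) / 9 = 287.1000 / 9 = 31.9000
UCL = X̄̄ + A₂·R̄ = 856.4778 + 0.373 × 31.9000 = 868.3765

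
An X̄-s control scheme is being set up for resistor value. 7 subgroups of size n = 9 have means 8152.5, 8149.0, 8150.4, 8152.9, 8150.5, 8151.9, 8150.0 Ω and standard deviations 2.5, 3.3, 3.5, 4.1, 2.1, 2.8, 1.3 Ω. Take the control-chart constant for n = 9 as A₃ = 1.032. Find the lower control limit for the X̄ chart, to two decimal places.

X̄̄ = (8152.5 + 8149.0 + 8150.4 + 8152.9 + 8150.5 + 8151.9 + 8150.0) / 7 = 8151.0286
s̄ = (2.5 + 3.3 + 3.5 + 4.1 + 2.1 + 2.8 + 1.3) / 7 = 2.8000
LCL = X̄̄ − A₃·s̄ = 8151.0286 − 1.032 × 2.8000 = 8148.1390

8148.14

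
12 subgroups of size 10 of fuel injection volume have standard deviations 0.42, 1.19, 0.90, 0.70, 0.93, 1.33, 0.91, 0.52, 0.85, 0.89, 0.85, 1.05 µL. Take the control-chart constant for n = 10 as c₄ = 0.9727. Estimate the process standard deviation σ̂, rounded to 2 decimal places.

s̄ = (0.42 + 1.19 + 0.90 + 0.70 + 0.93 + 1.33 + 0.91 + 0.52 + 0.85 + 0.89 + 0.85 + 1.05) / 12 = 0.8783
σ̂ = s̄ / c₄ = 0.8783 / 0.9727 = 0.9030

0.90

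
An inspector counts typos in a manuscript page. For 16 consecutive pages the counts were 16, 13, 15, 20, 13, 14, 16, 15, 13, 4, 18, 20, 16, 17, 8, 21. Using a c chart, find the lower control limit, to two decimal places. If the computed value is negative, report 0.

3.34

c̄ = (16 + 13 + 15 + 20 + 13 + 14 + 16 + 15 + 13 + 4 + 18 + 20 + 16 + 17 + 8 + 21) / 16 = 239 / 16 = 14.9375
LCL = c̄ − 3√c̄ = 14.9375 − 3 × 3.8649 = 3.3428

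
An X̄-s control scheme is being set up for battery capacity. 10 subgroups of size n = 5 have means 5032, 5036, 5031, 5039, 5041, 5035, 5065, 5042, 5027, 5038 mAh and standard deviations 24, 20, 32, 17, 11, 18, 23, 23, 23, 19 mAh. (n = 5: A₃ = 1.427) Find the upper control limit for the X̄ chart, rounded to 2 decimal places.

5068.57

X̄̄ = (5032 + 5036 + 5031 + 5039 + 5041 + 5035 + 5065 + 5042 + 5027 + 5038) / 10 = 5038.6000
s̄ = (24 + 20 + 32 + 17 + 11 + 18 + 23 + 23 + 23 + 19) / 10 = 21.0000
UCL = X̄̄ + A₃·s̄ = 5038.6000 + 1.427 × 21.0000 = 5068.5670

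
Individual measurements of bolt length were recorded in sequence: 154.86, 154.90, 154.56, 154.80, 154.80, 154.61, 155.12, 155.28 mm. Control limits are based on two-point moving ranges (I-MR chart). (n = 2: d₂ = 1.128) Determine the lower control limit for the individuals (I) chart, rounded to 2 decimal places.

154.30

X̄ = (154.86 + 154.90 + 154.56 + 154.80 + 154.80 + 154.61 + 155.12 + 155.28) / 8 = 154.8663
Moving ranges: 0.04, 0.34, 0.24, 0.00, 0.19, 0.51, 0.16; M̄R̄ = 1.4800 / 7 = 0.2114
LCL = X̄ − 3·M̄R̄/d₂ = 154.8663 − 3 × 0.2114 / 1.128 = 154.3039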